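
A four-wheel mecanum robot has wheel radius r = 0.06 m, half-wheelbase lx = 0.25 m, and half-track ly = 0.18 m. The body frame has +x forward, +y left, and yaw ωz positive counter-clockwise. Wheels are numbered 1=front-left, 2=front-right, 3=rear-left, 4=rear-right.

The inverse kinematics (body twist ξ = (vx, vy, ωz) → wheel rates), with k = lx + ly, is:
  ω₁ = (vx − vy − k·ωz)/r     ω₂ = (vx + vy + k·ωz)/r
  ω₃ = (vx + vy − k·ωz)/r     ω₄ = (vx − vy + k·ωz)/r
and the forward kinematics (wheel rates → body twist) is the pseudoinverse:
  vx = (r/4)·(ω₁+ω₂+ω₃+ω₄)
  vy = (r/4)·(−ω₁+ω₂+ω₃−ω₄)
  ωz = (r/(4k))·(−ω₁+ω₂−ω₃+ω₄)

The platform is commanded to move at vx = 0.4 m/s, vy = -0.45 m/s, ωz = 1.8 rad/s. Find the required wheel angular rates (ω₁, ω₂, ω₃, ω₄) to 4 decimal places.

k = lx + ly = 0.25 + 0.18 = 0.4300;  k·ωz = 0.4300·1.8 = 0.7740
ω₁ (FL) = (vx − vy − k·ωz)/r = 0.0760/0.06 = 1.2667
ω₂ (FR) = (vx + vy + k·ωz)/r = 0.7240/0.06 = 12.0667
ω₃ (RL) = (vx + vy − k·ωz)/r = -0.8240/0.06 = -13.7333
ω₄ (RR) = (vx − vy + k·ωz)/r = 1.6240/0.06 = 27.0667

(1.2667, 12.0667, -13.7333, 27.0667)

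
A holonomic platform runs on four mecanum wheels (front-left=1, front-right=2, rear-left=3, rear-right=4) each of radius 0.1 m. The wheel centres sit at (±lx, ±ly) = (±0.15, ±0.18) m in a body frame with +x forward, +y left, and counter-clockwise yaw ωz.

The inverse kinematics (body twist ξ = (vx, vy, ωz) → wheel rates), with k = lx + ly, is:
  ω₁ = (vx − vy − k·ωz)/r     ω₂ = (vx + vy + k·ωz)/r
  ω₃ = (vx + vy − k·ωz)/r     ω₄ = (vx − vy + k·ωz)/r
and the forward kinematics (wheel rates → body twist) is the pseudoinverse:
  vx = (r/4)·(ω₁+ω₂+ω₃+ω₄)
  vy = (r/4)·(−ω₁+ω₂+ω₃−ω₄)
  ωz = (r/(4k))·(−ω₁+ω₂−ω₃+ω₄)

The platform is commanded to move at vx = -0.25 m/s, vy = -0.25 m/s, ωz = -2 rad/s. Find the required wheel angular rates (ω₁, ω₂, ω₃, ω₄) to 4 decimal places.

k = lx + ly = 0.15 + 0.18 = 0.3300;  k·ωz = 0.3300·-2 = -0.6600
ω₁ (FL) = (vx − vy − k·ωz)/r = 0.6600/0.1 = 6.6000
ω₂ (FR) = (vx + vy + k·ωz)/r = -1.1600/0.1 = -11.6000
ω₃ (RL) = (vx + vy − k·ωz)/r = 0.1600/0.1 = 1.6000
ω₄ (RR) = (vx − vy + k·ωz)/r = -0.6600/0.1 = -6.6000

(6.6000, -11.6000, 1.6000, -6.6000)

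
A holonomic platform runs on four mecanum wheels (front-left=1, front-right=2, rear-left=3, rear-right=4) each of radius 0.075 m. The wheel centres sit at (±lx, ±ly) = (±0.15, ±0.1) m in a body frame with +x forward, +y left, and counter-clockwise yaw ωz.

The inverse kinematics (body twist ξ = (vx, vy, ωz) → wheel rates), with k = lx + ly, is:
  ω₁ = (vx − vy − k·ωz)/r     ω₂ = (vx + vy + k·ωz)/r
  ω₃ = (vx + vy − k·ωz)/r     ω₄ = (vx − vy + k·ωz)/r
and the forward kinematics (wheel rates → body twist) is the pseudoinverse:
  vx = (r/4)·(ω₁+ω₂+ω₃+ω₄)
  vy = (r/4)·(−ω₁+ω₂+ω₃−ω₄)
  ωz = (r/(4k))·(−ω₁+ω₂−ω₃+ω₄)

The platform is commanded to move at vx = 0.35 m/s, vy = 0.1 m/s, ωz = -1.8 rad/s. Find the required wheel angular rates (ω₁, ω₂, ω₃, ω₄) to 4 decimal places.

k = lx + ly = 0.15 + 0.1 = 0.2500;  k·ωz = 0.2500·-1.8 = -0.4500
ω₁ (FL) = (vx − vy − k·ωz)/r = 0.7000/0.075 = 9.3333
ω₂ (FR) = (vx + vy + k·ωz)/r = 0.0000/0.075 = 0.0000
ω₃ (RL) = (vx + vy − k·ωz)/r = 0.9000/0.075 = 12.0000
ω₄ (RR) = (vx − vy + k·ωz)/r = -0.2000/0.075 = -2.6667

(9.3333, 0.0000, 12.0000, -2.6667)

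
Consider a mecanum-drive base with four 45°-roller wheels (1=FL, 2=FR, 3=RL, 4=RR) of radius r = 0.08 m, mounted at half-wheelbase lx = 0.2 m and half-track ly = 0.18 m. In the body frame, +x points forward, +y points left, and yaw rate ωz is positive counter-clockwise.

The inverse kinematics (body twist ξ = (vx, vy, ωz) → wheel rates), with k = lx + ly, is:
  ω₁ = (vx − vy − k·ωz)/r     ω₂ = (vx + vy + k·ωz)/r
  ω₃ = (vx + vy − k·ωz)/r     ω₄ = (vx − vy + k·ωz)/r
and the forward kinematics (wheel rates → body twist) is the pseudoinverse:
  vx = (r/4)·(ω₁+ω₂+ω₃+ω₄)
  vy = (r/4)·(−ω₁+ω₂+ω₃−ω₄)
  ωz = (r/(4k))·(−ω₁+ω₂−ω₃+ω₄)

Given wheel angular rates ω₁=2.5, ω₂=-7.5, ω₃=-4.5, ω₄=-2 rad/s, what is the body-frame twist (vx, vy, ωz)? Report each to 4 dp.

(-0.2300, -0.2500, -0.3947)

k = lx + ly = 0.2 + 0.18 = 0.3800
ω₁+ω₂+ω₃+ω₄ = -11.5000  →  vx = (0.08/4)·-11.5000 = -0.2300
−ω₁+ω₂+ω₃−ω₄ = -12.5000  →  vy = (0.08/4)·-12.5000 = -0.2500
−ω₁+ω₂−ω₃+ω₄ = -7.5000  →  ωz = (0.08/1.5200)·-7.5000 = -0.3947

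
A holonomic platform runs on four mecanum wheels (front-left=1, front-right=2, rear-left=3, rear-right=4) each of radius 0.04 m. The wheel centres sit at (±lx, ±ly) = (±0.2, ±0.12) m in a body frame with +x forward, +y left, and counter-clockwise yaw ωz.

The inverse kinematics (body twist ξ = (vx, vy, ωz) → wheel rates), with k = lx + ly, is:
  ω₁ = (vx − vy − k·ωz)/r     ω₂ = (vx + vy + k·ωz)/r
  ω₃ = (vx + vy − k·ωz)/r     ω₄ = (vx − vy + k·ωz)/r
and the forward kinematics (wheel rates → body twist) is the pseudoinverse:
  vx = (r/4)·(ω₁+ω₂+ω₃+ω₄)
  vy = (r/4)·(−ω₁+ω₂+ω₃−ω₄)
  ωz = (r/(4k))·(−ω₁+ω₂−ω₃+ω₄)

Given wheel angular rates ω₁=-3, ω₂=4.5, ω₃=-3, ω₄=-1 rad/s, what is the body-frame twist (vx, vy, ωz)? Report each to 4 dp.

(-0.0250, 0.0550, 0.2969)

k = lx + ly = 0.2 + 0.12 = 0.3200
ω₁+ω₂+ω₃+ω₄ = -2.5000  →  vx = (0.04/4)·-2.5000 = -0.0250
−ω₁+ω₂+ω₃−ω₄ = 5.5000  →  vy = (0.04/4)·5.5000 = 0.0550
−ω₁+ω₂−ω₃+ω₄ = 9.5000  →  ωz = (0.04/1.2800)·9.5000 = 0.2969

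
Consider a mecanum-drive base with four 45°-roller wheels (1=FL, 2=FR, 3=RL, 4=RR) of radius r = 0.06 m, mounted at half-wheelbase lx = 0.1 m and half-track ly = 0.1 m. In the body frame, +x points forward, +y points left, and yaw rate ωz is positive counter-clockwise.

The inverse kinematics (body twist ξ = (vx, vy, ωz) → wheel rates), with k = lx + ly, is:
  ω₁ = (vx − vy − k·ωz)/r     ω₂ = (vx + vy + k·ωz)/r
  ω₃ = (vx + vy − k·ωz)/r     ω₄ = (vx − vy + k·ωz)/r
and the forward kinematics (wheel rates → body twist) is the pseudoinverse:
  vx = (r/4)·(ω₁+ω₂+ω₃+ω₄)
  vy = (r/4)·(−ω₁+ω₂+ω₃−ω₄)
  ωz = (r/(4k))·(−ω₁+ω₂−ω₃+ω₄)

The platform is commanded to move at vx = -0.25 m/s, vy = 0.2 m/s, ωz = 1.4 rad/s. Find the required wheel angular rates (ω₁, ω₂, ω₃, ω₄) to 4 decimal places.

(-12.1667, 3.8333, -5.5000, -2.8333)

k = lx + ly = 0.1 + 0.1 = 0.2000;  k·ωz = 0.2000·1.4 = 0.2800
ω₁ (FL) = (vx − vy − k·ωz)/r = -0.7300/0.06 = -12.1667
ω₂ (FR) = (vx + vy + k·ωz)/r = 0.2300/0.06 = 3.8333
ω₃ (RL) = (vx + vy − k·ωz)/r = -0.3300/0.06 = -5.5000
ω₄ (RR) = (vx − vy + k·ωz)/r = -0.1700/0.06 = -2.8333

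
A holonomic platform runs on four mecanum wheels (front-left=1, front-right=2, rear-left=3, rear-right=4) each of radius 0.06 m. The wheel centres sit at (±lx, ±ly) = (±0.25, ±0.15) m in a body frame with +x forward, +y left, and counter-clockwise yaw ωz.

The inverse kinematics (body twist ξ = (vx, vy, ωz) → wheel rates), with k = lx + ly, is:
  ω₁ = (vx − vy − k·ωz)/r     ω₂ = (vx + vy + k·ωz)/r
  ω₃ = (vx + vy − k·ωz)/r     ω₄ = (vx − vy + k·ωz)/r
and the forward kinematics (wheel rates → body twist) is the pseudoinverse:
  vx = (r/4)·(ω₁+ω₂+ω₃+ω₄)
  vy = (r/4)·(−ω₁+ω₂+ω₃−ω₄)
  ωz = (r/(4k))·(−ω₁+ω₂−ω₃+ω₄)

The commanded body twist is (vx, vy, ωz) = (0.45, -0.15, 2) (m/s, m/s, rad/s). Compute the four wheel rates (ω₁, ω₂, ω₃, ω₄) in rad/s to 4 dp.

k = lx + ly = 0.25 + 0.15 = 0.4000;  k·ωz = 0.4000·2 = 0.8000
ω₁ (FL) = (vx − vy − k·ωz)/r = -0.2000/0.06 = -3.3333
ω₂ (FR) = (vx + vy + k·ωz)/r = 1.1000/0.06 = 18.3333
ω₃ (RL) = (vx + vy − k·ωz)/r = -0.5000/0.06 = -8.3333
ω₄ (RR) = (vx − vy + k·ωz)/r = 1.4000/0.06 = 23.3333

(-3.3333, 18.3333, -8.3333, 23.3333)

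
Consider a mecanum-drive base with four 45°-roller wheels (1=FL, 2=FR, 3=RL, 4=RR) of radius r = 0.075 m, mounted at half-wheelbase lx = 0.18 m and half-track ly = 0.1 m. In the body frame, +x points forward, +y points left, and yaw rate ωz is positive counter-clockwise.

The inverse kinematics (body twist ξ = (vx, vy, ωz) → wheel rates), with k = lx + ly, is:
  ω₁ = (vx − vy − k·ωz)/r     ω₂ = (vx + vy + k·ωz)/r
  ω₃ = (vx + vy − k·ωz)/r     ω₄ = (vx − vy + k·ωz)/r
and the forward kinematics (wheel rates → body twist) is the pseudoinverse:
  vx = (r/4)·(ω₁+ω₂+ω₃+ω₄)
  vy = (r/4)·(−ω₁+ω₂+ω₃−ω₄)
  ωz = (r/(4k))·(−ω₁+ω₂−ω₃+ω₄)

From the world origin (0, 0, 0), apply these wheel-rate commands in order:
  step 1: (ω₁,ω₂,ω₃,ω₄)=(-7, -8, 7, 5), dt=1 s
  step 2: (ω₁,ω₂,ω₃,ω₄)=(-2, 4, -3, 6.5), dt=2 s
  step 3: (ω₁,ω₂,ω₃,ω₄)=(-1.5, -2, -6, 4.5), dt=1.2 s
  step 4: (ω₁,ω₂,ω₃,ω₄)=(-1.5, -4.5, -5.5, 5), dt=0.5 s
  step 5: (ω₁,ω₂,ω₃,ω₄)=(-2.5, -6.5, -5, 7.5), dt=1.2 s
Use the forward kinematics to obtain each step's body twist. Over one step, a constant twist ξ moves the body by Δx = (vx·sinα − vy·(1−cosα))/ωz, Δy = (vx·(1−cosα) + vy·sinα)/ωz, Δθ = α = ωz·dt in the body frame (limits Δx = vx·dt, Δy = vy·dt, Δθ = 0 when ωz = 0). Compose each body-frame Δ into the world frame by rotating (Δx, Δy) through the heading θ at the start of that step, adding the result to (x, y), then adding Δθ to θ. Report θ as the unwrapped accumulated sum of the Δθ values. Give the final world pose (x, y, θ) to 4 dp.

(0.5902, 0.6299, 3.6127)

step 1: ξ=(vx,vy,ωz)=(-0.0562, 0.0188, -0.2009), dt=1.0 → body Δ=(-0.0540, 0.0243, -0.2009) → world pose (-0.0540, 0.0243, -0.2009)
step 2: ξ=(vx,vy,ωz)=(0.1031, -0.0656, 1.0379), dt=2.0 → body Δ=(0.1808, 0.0921, 2.0759) → world pose (0.1415, 0.0784, 1.8750)
step 3: ξ=(vx,vy,ωz)=(-0.0938, -0.2062, 0.6696), dt=1.2 → body Δ=(-0.0066, -0.2645, 0.8036) → world pose (0.3959, 0.1514, 2.6786)
step 4: ξ=(vx,vy,ωz)=(-0.1219, -0.2531, 0.5022), dt=0.5 → body Δ=(-0.0445, -0.1328, 0.2511) → world pose (0.4950, 0.2504, 2.9297)
step 5: ξ=(vx,vy,ωz)=(-0.1219, -0.3094, 0.5692), dt=1.2 → body Δ=(-0.0132, -0.3911, 0.6830) → world pose (0.5902, 0.6299, 3.6127)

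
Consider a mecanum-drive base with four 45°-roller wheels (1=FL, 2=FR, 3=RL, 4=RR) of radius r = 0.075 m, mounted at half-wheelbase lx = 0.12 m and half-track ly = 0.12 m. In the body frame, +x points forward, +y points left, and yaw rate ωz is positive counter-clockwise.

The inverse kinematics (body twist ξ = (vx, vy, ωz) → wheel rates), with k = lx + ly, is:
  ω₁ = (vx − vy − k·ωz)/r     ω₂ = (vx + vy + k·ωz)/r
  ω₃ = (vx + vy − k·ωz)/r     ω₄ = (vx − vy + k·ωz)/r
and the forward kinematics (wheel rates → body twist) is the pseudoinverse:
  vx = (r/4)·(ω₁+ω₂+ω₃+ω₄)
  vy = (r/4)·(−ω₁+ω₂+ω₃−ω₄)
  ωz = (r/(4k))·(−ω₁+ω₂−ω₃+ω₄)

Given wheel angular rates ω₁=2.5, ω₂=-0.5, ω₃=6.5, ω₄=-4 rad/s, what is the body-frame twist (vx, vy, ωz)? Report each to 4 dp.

k = lx + ly = 0.12 + 0.12 = 0.2400
ω₁+ω₂+ω₃+ω₄ = 4.5000  →  vx = (0.075/4)·4.5000 = 0.0844
−ω₁+ω₂+ω₃−ω₄ = 7.5000  →  vy = (0.075/4)·7.5000 = 0.1406
−ω₁+ω₂−ω₃+ω₄ = -13.5000  →  ωz = (0.075/0.9600)·-13.5000 = -1.0547

(0.0844, 0.1406, -1.0547)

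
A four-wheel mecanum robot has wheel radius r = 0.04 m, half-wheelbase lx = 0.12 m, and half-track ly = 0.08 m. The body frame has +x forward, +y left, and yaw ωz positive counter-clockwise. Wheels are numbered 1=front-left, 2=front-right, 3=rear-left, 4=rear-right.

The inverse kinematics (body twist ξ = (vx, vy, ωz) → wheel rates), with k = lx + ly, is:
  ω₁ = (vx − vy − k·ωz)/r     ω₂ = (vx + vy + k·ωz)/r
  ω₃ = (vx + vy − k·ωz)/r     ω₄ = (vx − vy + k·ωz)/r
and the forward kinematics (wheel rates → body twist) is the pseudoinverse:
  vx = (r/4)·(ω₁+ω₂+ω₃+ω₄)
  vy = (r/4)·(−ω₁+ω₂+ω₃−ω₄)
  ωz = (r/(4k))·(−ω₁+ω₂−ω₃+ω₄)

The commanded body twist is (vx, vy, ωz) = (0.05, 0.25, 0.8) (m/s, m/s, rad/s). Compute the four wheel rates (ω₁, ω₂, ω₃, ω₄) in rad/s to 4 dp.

k = lx + ly = 0.12 + 0.08 = 0.2000;  k·ωz = 0.2000·0.8 = 0.1600
ω₁ (FL) = (vx − vy − k·ωz)/r = -0.3600/0.04 = -9.0000
ω₂ (FR) = (vx + vy + k·ωz)/r = 0.4600/0.04 = 11.5000
ω₃ (RL) = (vx + vy − k·ωz)/r = 0.1400/0.04 = 3.5000
ω₄ (RR) = (vx − vy + k·ωz)/r = -0.0400/0.04 = -1.0000

(-9.0000, 11.5000, 3.5000, -1.0000)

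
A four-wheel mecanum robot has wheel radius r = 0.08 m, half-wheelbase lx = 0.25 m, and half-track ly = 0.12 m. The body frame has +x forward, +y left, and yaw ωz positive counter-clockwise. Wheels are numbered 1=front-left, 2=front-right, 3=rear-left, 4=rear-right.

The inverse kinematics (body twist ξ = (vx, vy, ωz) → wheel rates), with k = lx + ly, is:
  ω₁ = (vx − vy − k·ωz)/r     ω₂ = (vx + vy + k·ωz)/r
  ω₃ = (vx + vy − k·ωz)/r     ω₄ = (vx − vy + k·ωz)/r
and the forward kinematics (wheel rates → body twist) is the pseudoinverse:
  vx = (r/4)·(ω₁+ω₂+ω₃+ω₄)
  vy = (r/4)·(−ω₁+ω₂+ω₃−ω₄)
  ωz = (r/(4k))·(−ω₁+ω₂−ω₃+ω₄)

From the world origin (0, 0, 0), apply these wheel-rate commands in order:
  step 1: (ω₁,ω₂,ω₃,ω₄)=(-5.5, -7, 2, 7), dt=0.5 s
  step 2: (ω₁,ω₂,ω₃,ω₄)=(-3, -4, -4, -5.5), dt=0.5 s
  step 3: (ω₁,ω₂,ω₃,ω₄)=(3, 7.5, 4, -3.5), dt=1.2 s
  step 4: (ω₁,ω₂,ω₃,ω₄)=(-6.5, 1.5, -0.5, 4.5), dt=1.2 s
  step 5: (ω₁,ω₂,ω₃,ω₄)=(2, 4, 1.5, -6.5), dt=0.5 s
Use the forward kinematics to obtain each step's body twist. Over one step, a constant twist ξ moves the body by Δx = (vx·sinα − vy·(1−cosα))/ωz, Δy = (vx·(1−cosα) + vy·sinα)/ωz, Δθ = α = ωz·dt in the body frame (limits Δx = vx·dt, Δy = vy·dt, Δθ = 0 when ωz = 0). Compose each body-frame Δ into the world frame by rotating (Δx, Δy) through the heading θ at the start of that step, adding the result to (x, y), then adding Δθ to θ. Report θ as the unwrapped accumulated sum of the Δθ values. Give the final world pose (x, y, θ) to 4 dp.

(-0.0015, 0.3469, 0.5135)

step 1: ξ=(vx,vy,ωz)=(-0.0700, -0.1300, 0.1892), dt=0.5 → body Δ=(-0.0319, -0.0666, 0.0946) → world pose (-0.0319, -0.0666, 0.0946)
step 2: ξ=(vx,vy,ωz)=(-0.3300, 0.0100, -0.1351), dt=0.5 → body Δ=(-0.1647, 0.0106, -0.0676) → world pose (-0.1968, -0.0716, 0.0270)
step 3: ξ=(vx,vy,ωz)=(0.2200, 0.2400, -0.1622), dt=1.2 → body Δ=(0.2903, 0.2606, -0.1946) → world pose (0.0863, 0.1967, -0.1676)
step 4: ξ=(vx,vy,ωz)=(-0.0200, 0.0600, 0.7027), dt=1.2 → body Δ=(-0.0499, 0.0542, 0.8432) → world pose (0.0462, 0.2585, 0.6757)
step 5: ξ=(vx,vy,ωz)=(0.0200, 0.2000, -0.3243), dt=0.5 → body Δ=(0.0180, 0.0988, -0.1622) → world pose (-0.0015, 0.3469, 0.5135)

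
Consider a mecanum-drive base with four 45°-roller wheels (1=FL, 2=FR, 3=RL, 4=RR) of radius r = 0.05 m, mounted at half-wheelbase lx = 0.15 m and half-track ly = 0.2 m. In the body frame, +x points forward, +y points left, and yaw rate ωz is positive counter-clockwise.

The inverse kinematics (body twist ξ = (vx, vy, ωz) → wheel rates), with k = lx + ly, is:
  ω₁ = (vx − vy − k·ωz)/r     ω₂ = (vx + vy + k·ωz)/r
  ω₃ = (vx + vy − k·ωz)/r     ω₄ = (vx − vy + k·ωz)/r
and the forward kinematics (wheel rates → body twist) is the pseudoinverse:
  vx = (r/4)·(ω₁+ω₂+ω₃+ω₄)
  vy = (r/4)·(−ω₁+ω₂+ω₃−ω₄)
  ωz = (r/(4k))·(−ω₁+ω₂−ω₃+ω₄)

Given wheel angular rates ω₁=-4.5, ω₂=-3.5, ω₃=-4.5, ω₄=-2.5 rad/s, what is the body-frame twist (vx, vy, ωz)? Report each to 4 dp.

(-0.1875, -0.0125, 0.1071)

k = lx + ly = 0.15 + 0.2 = 0.3500
ω₁+ω₂+ω₃+ω₄ = -15.0000  →  vx = (0.05/4)·-15.0000 = -0.1875
−ω₁+ω₂+ω₃−ω₄ = -1.0000  →  vy = (0.05/4)·-1.0000 = -0.0125
−ω₁+ω₂−ω₃+ω₄ = 3.0000  →  ωz = (0.05/1.4000)·3.0000 = 0.1071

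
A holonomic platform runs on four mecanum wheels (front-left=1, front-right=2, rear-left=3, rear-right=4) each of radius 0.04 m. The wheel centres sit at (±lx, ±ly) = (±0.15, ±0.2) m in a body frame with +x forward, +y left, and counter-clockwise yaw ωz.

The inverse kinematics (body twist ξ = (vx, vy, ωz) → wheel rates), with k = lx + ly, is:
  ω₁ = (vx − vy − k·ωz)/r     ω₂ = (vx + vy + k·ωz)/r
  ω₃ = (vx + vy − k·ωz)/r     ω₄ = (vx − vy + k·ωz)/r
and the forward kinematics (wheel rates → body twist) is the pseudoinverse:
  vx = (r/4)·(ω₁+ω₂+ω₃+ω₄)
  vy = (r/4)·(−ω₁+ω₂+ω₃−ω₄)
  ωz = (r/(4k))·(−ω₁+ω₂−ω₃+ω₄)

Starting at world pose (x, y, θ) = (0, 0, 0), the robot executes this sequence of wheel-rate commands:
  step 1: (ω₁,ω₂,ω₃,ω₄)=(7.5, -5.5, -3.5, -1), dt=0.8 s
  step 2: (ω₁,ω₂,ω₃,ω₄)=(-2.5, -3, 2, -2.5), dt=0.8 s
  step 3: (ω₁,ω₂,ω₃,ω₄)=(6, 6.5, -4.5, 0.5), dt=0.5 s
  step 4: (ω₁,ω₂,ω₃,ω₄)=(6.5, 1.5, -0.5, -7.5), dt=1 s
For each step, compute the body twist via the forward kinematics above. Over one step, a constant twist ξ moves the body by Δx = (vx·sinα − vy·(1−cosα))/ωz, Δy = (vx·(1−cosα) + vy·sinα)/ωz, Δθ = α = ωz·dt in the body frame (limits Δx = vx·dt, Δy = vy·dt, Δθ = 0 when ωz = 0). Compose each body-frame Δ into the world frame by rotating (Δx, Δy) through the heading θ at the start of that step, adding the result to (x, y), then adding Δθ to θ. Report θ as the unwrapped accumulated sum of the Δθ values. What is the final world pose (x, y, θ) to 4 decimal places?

(-0.0291, -0.0924, -0.6186)

step 1: ξ=(vx,vy,ωz)=(-0.0250, -0.1550, -0.3000), dt=0.8 → body Δ=(-0.0346, -0.1204, -0.2400) → world pose (-0.0346, -0.1204, -0.2400)
step 2: ξ=(vx,vy,ωz)=(-0.0600, 0.0400, -0.1429), dt=0.8 → body Δ=(-0.0461, 0.0347, -0.1143) → world pose (-0.0711, -0.0758, -0.3543)
step 3: ξ=(vx,vy,ωz)=(0.0850, -0.0450, 0.1571), dt=0.5 → body Δ=(0.0433, -0.0208, 0.0786) → world pose (-0.0377, -0.1103, -0.2757)
step 4: ξ=(vx,vy,ωz)=(0.0000, 0.0200, -0.3429), dt=1.0 → body Δ=(0.0034, 0.0196, -0.3429) → world pose (-0.0291, -0.0924, -0.6186)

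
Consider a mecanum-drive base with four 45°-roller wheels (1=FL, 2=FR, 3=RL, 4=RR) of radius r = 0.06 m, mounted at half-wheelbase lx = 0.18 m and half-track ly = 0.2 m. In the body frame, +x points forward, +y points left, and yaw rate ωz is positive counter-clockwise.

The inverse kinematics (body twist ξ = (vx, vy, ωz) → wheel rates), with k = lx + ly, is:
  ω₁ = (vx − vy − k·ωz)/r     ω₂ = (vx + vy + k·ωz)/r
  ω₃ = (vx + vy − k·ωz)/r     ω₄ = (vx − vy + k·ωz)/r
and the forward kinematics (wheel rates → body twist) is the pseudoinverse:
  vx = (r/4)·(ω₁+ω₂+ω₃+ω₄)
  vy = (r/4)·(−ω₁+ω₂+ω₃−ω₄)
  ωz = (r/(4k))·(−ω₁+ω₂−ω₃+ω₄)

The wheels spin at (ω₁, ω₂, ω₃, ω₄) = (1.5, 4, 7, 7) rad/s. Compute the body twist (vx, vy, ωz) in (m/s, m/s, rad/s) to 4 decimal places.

(0.2925, 0.0375, 0.0987)

k = lx + ly = 0.18 + 0.2 = 0.3800
ω₁+ω₂+ω₃+ω₄ = 19.5000  →  vx = (0.06/4)·19.5000 = 0.2925
−ω₁+ω₂+ω₃−ω₄ = 2.5000  →  vy = (0.06/4)·2.5000 = 0.0375
−ω₁+ω₂−ω₃+ω₄ = 2.5000  →  ωz = (0.06/1.5200)·2.5000 = 0.0987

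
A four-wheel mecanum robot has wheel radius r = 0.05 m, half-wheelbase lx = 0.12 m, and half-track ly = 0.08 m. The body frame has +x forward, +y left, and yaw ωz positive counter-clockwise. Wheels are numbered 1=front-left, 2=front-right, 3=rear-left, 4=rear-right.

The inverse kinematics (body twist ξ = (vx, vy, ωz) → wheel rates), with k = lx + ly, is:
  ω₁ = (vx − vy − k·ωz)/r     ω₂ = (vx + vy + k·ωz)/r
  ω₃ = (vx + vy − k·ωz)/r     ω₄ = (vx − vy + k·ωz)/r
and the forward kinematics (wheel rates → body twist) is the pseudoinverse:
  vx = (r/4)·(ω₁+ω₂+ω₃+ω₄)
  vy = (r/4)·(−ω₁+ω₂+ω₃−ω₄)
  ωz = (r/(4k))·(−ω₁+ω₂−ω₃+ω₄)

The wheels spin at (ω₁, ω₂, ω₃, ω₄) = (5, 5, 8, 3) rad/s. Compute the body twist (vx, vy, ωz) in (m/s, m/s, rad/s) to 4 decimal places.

(0.2625, 0.0625, -0.3125)

k = lx + ly = 0.12 + 0.08 = 0.2000
ω₁+ω₂+ω₃+ω₄ = 21.0000  →  vx = (0.05/4)·21.0000 = 0.2625
−ω₁+ω₂+ω₃−ω₄ = 5.0000  →  vy = (0.05/4)·5.0000 = 0.0625
−ω₁+ω₂−ω₃+ω₄ = -5.0000  →  ωz = (0.05/0.8000)·-5.0000 = -0.3125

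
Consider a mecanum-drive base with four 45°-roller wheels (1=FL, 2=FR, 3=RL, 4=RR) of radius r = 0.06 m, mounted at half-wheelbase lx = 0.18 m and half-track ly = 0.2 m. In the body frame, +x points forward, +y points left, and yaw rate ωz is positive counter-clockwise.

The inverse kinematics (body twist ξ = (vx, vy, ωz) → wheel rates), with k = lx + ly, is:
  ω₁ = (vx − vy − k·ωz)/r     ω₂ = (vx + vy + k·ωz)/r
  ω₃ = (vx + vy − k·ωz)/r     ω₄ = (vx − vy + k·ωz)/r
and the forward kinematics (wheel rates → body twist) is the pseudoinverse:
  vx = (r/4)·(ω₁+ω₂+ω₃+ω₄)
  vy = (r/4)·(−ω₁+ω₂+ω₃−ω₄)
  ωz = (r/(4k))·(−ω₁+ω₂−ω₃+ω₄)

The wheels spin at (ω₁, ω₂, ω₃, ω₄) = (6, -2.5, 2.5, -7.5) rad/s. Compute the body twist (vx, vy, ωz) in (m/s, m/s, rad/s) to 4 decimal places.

(-0.0225, 0.0225, -0.7303)

k = lx + ly = 0.18 + 0.2 = 0.3800
ω₁+ω₂+ω₃+ω₄ = -1.5000  →  vx = (0.06/4)·-1.5000 = -0.0225
−ω₁+ω₂+ω₃−ω₄ = 1.5000  →  vy = (0.06/4)·1.5000 = 0.0225
−ω₁+ω₂−ω₃+ω₄ = -18.5000  →  ωz = (0.06/1.5200)·-18.5000 = -0.7303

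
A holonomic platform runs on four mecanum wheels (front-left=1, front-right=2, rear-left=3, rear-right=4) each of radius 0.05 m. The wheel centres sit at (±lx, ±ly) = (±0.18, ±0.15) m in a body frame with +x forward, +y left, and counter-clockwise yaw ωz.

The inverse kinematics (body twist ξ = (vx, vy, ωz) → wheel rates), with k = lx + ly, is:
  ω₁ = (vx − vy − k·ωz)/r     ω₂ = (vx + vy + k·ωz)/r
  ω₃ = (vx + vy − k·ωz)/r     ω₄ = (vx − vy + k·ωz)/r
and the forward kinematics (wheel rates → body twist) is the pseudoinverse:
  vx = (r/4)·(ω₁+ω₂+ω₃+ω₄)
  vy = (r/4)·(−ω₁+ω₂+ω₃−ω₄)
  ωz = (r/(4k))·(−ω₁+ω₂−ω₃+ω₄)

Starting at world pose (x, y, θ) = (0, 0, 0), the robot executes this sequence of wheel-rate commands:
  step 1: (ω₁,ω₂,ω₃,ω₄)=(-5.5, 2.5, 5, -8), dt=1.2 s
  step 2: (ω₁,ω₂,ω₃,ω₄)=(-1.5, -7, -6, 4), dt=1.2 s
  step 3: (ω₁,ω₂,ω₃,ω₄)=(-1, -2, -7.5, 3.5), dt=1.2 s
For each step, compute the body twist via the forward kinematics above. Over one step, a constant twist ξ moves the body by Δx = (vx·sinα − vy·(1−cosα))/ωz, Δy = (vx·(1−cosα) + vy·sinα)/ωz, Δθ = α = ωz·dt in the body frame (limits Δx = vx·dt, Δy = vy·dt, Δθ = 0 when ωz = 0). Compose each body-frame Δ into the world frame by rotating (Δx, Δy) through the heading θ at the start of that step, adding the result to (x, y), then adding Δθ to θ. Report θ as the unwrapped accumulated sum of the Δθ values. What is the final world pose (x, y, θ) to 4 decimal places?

(-0.3042, -0.0841, 0.4318)

step 1: ξ=(vx,vy,ωz)=(-0.0750, 0.2625, -0.1894), dt=1.2 → body Δ=(-0.0536, 0.3225, -0.2273) → world pose (-0.0536, 0.3225, -0.2273)
step 2: ξ=(vx,vy,ωz)=(-0.1313, -0.1938, 0.1705), dt=1.2 → body Δ=(-0.1327, -0.2469, 0.2045) → world pose (-0.2385, 0.1118, -0.0227)
step 3: ξ=(vx,vy,ωz)=(-0.0875, -0.1500, 0.3788), dt=1.2 → body Δ=(-0.0612, -0.1973, 0.4545) → world pose (-0.3042, -0.0841, 0.4318)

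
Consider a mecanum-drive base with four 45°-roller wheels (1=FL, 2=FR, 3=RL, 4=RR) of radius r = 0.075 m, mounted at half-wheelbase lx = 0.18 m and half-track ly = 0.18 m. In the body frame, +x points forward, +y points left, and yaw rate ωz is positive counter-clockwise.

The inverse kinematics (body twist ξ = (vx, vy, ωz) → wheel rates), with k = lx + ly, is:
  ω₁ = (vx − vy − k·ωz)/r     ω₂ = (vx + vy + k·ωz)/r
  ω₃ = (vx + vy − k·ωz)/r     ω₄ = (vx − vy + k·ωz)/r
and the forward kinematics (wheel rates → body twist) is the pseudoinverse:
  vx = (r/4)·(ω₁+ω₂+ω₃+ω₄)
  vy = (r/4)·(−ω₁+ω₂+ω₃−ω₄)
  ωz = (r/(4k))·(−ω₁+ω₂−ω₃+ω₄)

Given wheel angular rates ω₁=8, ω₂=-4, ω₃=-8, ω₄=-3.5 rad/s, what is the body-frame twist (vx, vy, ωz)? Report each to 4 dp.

k = lx + ly = 0.18 + 0.18 = 0.3600
ω₁+ω₂+ω₃+ω₄ = -7.5000  →  vx = (0.075/4)·-7.5000 = -0.1406
−ω₁+ω₂+ω₃−ω₄ = -16.5000  →  vy = (0.075/4)·-16.5000 = -0.3094
−ω₁+ω₂−ω₃+ω₄ = -7.5000  →  ωz = (0.075/1.4400)·-7.5000 = -0.3906

(-0.1406, -0.3094, -0.3906)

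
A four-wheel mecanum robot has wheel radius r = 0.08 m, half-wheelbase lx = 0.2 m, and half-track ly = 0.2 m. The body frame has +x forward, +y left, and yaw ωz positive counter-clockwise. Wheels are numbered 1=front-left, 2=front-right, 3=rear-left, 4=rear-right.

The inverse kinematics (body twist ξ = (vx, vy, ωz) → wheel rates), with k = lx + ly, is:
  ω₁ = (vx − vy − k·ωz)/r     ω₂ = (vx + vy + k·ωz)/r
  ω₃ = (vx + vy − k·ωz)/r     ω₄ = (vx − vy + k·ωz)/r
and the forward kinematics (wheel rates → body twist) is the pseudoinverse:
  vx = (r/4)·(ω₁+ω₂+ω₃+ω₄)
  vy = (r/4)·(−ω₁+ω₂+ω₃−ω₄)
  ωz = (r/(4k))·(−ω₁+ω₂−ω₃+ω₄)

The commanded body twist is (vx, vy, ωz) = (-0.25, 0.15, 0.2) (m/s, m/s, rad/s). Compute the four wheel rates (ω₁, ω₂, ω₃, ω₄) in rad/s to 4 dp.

(-6.0000, -0.2500, -2.2500, -4.0000)

k = lx + ly = 0.2 + 0.2 = 0.4000;  k·ωz = 0.4000·0.2 = 0.0800
ω₁ (FL) = (vx − vy − k·ωz)/r = -0.4800/0.08 = -6.0000
ω₂ (FR) = (vx + vy + k·ωz)/r = -0.0200/0.08 = -0.2500
ω₃ (RL) = (vx + vy − k·ωz)/r = -0.1800/0.08 = -2.2500
ω₄ (RR) = (vx − vy + k·ωz)/r = -0.3200/0.08 = -4.0000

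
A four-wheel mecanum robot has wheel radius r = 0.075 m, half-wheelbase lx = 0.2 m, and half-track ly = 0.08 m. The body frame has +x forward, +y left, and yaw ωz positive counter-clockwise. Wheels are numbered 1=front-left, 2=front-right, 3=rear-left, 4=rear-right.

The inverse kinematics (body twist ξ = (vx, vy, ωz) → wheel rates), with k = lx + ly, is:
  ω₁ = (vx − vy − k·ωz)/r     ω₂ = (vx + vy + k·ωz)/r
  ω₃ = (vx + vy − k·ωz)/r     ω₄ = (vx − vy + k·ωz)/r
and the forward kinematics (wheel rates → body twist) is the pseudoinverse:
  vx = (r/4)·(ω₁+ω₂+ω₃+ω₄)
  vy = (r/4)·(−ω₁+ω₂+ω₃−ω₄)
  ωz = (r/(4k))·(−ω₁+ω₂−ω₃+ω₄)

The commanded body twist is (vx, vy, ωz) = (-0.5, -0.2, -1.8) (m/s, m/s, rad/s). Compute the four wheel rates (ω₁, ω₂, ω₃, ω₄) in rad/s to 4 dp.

(2.7200, -16.0533, -2.6133, -10.7200)

k = lx + ly = 0.2 + 0.08 = 0.2800;  k·ωz = 0.2800·-1.8 = -0.5040
ω₁ (FL) = (vx − vy − k·ωz)/r = 0.2040/0.075 = 2.7200
ω₂ (FR) = (vx + vy + k·ωz)/r = -1.2040/0.075 = -16.0533
ω₃ (RL) = (vx + vy − k·ωz)/r = -0.1960/0.075 = -2.6133
ω₄ (RR) = (vx − vy + k·ωz)/r = -0.8040/0.075 = -10.7200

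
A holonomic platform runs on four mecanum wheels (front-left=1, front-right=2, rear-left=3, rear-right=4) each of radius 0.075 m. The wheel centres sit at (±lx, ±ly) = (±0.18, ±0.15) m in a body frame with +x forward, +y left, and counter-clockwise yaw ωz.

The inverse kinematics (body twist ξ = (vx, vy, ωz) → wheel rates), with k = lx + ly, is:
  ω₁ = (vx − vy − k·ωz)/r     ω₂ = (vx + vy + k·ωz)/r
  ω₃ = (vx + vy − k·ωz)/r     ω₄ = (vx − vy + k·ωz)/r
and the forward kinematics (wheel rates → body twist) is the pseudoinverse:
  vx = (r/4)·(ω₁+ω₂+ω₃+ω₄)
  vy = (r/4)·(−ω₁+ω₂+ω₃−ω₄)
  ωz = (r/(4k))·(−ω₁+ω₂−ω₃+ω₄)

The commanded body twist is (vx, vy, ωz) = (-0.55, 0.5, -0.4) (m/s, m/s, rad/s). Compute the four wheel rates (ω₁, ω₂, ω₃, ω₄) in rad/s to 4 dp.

k = lx + ly = 0.18 + 0.15 = 0.3300;  k·ωz = 0.3300·-0.4 = -0.1320
ω₁ (FL) = (vx − vy − k·ωz)/r = -0.9180/0.075 = -12.2400
ω₂ (FR) = (vx + vy + k·ωz)/r = -0.1820/0.075 = -2.4267
ω₃ (RL) = (vx + vy − k·ωz)/r = 0.0820/0.075 = 1.0933
ω₄ (RR) = (vx − vy + k·ωz)/r = -1.1820/0.075 = -15.7600

(-12.2400, -2.4267, 1.0933, -15.7600)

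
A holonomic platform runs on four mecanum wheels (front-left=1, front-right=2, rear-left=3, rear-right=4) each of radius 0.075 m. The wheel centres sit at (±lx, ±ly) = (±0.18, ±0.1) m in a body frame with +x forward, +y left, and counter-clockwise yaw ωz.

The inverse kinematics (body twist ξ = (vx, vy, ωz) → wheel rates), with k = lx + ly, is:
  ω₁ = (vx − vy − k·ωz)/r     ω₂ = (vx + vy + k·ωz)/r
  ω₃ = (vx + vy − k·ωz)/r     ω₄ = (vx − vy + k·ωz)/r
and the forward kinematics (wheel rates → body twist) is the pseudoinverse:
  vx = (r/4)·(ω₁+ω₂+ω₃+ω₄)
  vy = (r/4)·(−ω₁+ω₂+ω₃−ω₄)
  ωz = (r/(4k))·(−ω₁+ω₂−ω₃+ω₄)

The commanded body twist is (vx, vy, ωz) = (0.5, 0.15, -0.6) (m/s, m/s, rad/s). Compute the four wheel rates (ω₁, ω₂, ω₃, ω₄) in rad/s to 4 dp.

k = lx + ly = 0.18 + 0.1 = 0.2800;  k·ωz = 0.2800·-0.6 = -0.1680
ω₁ (FL) = (vx − vy − k·ωz)/r = 0.5180/0.075 = 6.9067
ω₂ (FR) = (vx + vy + k·ωz)/r = 0.4820/0.075 = 6.4267
ω₃ (RL) = (vx + vy − k·ωz)/r = 0.8180/0.075 = 10.9067
ω₄ (RR) = (vx − vy + k·ωz)/r = 0.1820/0.075 = 2.4267

(6.9067, 6.4267, 10.9067, 2.4267)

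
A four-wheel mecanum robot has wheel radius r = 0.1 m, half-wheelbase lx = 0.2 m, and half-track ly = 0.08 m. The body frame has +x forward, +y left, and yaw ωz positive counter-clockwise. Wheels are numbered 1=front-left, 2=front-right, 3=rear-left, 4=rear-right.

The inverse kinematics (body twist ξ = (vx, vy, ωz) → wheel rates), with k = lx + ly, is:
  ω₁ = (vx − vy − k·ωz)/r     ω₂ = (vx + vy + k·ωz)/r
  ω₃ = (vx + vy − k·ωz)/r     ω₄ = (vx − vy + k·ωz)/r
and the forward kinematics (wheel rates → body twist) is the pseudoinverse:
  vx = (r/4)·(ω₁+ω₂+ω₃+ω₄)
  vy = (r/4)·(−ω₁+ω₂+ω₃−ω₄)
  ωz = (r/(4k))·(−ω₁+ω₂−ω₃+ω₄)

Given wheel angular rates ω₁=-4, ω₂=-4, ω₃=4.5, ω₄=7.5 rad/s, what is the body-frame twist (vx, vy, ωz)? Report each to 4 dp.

(0.1000, -0.0750, 0.2679)

k = lx + ly = 0.2 + 0.08 = 0.2800
ω₁+ω₂+ω₃+ω₄ = 4.0000  →  vx = (0.1/4)·4.0000 = 0.1000
−ω₁+ω₂+ω₃−ω₄ = -3.0000  →  vy = (0.1/4)·-3.0000 = -0.0750
−ω₁+ω₂−ω₃+ω₄ = 3.0000  →  ωz = (0.1/1.1200)·3.0000 = 0.2679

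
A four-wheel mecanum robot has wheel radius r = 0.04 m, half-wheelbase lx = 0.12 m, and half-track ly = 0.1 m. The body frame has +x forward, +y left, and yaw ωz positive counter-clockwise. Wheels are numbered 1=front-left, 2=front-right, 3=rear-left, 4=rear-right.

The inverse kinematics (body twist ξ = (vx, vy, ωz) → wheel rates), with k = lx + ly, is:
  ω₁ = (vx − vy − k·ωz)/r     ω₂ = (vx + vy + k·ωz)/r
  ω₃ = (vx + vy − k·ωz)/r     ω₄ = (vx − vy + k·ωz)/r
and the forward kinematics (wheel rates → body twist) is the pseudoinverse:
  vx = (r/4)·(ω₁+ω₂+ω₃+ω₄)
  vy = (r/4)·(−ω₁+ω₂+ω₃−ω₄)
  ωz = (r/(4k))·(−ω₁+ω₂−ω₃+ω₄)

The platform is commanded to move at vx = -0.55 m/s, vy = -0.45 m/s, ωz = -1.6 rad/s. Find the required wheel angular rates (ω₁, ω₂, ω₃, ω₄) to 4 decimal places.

k = lx + ly = 0.12 + 0.1 = 0.2200;  k·ωz = 0.2200·-1.6 = -0.3520
ω₁ (FL) = (vx − vy − k·ωz)/r = 0.2520/0.04 = 6.3000
ω₂ (FR) = (vx + vy + k·ωz)/r = -1.3520/0.04 = -33.8000
ω₃ (RL) = (vx + vy − k·ωz)/r = -0.6480/0.04 = -16.2000
ω₄ (RR) = (vx − vy + k·ωz)/r = -0.4520/0.04 = -11.3000

(6.3000, -33.8000, -16.2000, -11.3000)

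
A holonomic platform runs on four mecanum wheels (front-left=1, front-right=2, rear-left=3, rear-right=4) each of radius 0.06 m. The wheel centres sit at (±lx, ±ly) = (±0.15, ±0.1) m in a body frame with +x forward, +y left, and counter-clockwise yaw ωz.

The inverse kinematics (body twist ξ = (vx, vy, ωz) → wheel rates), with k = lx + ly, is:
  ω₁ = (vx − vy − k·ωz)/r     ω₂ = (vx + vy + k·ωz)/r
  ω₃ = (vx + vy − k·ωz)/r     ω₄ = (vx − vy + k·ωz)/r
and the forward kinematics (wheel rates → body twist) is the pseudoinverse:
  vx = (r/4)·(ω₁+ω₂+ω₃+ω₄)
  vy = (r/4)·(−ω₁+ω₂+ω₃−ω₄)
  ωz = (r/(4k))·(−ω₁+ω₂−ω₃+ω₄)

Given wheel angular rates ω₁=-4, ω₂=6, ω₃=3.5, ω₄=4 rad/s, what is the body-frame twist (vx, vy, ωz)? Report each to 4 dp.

k = lx + ly = 0.15 + 0.1 = 0.2500
ω₁+ω₂+ω₃+ω₄ = 9.5000  →  vx = (0.06/4)·9.5000 = 0.1425
−ω₁+ω₂+ω₃−ω₄ = 9.5000  →  vy = (0.06/4)·9.5000 = 0.1425
−ω₁+ω₂−ω₃+ω₄ = 10.5000  →  ωz = (0.06/1.0000)·10.5000 = 0.6300

(0.1425, 0.1425, 0.6300)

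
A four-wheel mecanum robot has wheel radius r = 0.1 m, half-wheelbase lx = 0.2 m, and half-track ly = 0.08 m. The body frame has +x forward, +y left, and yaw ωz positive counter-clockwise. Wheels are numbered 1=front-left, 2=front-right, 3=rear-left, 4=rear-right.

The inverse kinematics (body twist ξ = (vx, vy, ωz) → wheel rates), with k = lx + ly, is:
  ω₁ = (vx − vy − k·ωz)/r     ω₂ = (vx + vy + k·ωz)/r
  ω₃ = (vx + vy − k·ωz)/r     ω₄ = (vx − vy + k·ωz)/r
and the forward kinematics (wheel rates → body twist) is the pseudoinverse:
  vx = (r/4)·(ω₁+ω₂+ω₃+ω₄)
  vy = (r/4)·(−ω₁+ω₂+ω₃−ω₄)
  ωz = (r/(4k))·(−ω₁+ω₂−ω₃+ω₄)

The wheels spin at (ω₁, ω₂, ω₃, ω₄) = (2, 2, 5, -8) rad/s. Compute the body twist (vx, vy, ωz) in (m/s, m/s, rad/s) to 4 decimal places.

k = lx + ly = 0.2 + 0.08 = 0.2800
ω₁+ω₂+ω₃+ω₄ = 1.0000  →  vx = (0.1/4)·1.0000 = 0.0250
−ω₁+ω₂+ω₃−ω₄ = 13.0000  →  vy = (0.1/4)·13.0000 = 0.3250
−ω₁+ω₂−ω₃+ω₄ = -13.0000  →  ωz = (0.1/1.1200)·-13.0000 = -1.1607

(0.0250, 0.3250, -1.1607)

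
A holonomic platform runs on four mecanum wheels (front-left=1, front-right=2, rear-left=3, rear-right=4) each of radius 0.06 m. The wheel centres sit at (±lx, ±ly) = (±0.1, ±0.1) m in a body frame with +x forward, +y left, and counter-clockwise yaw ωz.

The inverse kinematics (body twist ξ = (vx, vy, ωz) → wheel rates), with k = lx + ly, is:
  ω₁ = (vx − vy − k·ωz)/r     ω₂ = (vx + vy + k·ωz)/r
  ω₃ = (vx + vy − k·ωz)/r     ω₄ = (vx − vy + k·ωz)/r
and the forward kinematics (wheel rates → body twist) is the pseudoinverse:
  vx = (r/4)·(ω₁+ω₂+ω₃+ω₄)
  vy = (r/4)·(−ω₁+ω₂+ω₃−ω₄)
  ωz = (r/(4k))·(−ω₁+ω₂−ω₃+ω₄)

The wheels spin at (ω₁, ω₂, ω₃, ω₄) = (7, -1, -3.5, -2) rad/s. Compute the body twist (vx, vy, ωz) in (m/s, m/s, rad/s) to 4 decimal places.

k = lx + ly = 0.1 + 0.1 = 0.2000
ω₁+ω₂+ω₃+ω₄ = 0.5000  →  vx = (0.06/4)·0.5000 = 0.0075
−ω₁+ω₂+ω₃−ω₄ = -9.5000  →  vy = (0.06/4)·-9.5000 = -0.1425
−ω₁+ω₂−ω₃+ω₄ = -6.5000  →  ωz = (0.06/0.8000)·-6.5000 = -0.4875

(0.0075, -0.1425, -0.4875)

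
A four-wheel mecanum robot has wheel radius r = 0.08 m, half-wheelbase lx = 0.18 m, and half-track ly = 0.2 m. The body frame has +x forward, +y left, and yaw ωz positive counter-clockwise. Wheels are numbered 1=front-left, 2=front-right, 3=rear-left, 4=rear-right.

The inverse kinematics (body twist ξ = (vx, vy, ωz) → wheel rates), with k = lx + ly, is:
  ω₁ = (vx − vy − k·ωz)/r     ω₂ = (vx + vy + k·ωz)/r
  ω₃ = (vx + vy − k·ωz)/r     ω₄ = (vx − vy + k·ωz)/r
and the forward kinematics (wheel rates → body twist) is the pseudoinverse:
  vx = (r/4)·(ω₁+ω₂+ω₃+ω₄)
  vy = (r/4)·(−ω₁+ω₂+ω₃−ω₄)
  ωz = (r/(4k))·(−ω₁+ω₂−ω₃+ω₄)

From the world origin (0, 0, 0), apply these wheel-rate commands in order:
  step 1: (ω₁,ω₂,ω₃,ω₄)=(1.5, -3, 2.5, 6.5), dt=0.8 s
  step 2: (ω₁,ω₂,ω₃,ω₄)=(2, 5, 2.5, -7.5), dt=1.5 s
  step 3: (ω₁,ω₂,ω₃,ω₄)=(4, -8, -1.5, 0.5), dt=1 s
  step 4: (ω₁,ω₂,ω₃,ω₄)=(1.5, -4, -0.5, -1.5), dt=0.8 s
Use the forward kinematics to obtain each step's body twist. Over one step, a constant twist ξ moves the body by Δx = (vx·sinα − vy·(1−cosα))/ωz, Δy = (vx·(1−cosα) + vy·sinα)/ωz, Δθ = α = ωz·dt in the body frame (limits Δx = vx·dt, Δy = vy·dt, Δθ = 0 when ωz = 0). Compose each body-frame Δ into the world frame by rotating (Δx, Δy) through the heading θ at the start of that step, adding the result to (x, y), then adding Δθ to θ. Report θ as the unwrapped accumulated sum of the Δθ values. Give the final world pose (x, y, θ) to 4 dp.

step 1: ξ=(vx,vy,ωz)=(0.1500, -0.1700, -0.0263), dt=0.8 → body Δ=(0.1186, -0.1373, -0.0211) → world pose (0.1186, -0.1373, -0.0211)
step 2: ξ=(vx,vy,ωz)=(0.0400, 0.2600, -0.3684), dt=1.5 → body Δ=(0.1620, 0.3543, -0.5526) → world pose (0.2880, 0.2135, -0.5737)
step 3: ξ=(vx,vy,ωz)=(-0.1000, -0.2800, -0.5263), dt=1.0 → body Δ=(-0.1674, -0.2415, -0.5263) → world pose (0.0163, 0.1016, -1.1000)
step 4: ξ=(vx,vy,ωz)=(-0.0900, -0.0900, -0.3421), dt=0.8 → body Δ=(-0.0809, -0.0613, -0.2737) → world pose (-0.0750, 0.1458, -1.3737)

(-0.0750, 0.1458, -1.3737)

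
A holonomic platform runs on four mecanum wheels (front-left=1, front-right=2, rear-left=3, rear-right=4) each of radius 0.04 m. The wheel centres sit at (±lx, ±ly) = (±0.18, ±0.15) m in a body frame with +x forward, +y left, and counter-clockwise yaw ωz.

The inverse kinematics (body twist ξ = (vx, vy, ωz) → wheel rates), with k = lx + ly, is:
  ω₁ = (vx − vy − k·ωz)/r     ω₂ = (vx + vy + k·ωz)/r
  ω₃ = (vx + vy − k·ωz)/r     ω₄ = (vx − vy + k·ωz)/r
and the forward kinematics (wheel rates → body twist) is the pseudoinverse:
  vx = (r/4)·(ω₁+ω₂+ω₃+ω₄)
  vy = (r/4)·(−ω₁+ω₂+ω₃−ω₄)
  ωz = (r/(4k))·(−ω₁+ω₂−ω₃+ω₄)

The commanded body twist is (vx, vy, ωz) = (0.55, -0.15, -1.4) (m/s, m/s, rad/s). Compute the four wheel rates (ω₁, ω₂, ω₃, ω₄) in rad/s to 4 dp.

(29.0500, -1.5500, 21.5500, 5.9500)

k = lx + ly = 0.18 + 0.15 = 0.3300;  k·ωz = 0.3300·-1.4 = -0.4620
ω₁ (FL) = (vx − vy − k·ωz)/r = 1.1620/0.04 = 29.0500
ω₂ (FR) = (vx + vy + k·ωz)/r = -0.0620/0.04 = -1.5500
ω₃ (RL) = (vx + vy − k·ωz)/r = 0.8620/0.04 = 21.5500
ω₄ (RR) = (vx − vy + k·ωz)/r = 0.2380/0.04 = 5.9500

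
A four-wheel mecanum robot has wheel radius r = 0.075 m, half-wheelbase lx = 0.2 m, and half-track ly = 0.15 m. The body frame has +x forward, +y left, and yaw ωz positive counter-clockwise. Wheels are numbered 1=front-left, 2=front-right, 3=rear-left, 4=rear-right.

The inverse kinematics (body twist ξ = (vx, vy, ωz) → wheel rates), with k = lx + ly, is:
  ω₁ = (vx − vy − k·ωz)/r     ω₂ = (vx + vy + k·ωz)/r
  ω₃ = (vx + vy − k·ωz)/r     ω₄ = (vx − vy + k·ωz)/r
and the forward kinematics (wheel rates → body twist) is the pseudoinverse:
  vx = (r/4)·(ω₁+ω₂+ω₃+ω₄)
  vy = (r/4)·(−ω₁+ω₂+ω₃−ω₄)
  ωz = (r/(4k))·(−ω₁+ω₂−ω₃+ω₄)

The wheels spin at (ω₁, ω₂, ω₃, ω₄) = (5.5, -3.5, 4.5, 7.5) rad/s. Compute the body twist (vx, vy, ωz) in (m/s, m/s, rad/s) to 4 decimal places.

k = lx + ly = 0.2 + 0.15 = 0.3500
ω₁+ω₂+ω₃+ω₄ = 14.0000  →  vx = (0.075/4)·14.0000 = 0.2625
−ω₁+ω₂+ω₃−ω₄ = -12.0000  →  vy = (0.075/4)·-12.0000 = -0.2250
−ω₁+ω₂−ω₃+ω₄ = -6.0000  →  ωz = (0.075/1.4000)·-6.0000 = -0.3214

(0.2625, -0.2250, -0.3214)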